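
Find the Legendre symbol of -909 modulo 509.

Reduce the numerator: -909 ≡ 109 (mod 509), so (-909|509) = (109|509).
109 ≡ 1 (mod 4), so quadratic reciprocity gives (109|509) = (509|109). Reduce: 509 ≡ 73 (mod 109). Now have (73|109).
73 ≡ 1 (mod 4), so quadratic reciprocity gives (73|109) = (109|73). Reduce: 109 ≡ 36 (mod 73). Now have (36|73).
Factor out 2: 36 = 2^2·9. Since 73 ≡ 1 (mod 8), (2|73) = +1, and (2|73)^2 = +1. Now have (9|73).
9 ≡ 1 (mod 4), so quadratic reciprocity gives (9|73) = (73|9). Reduce: 73 ≡ 1 (mod 9). Now have (1|9).
(1|9) = 1. Collecting the sign factors: 1.

1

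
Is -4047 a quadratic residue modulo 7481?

Reduce the numerator: -4047 ≡ 3434 (mod 7481), so (-4047|7481) = (3434|7481).
Factor out 2: 3434 = 2·1717. Since 7481 ≡ 1 (mod 8), (2|7481) = +1. Now have (1717|7481).
1717 ≡ 1 (mod 4), so quadratic reciprocity gives (1717|7481) = (7481|1717). Reduce: 7481 ≡ 613 (mod 1717). Now have (613|1717).
613 ≡ 1 (mod 4), so quadratic reciprocity gives (613|1717) = (1717|613). Reduce: 1717 ≡ 491 (mod 613). Now have (491|613).
613 ≡ 1 (mod 4), so quadratic reciprocity gives (491|613) = (613|491). Reduce: 613 ≡ 122 (mod 491). Now have (122|491).
Factor out 2: 122 = 2·61. Since 491 ≡ 3 (mod 8), (2|491) = -1. Now have -(61|491).
61 ≡ 1 (mod 4), so quadratic reciprocity gives (61|491) = (491|61). Reduce: 491 ≡ 3 (mod 61). Now have -(3|61).
61 ≡ 1 (mod 4), so quadratic reciprocity gives (3|61) = (61|3). Reduce: 61 ≡ 1 (mod 3). Now have -(1|3).
(1|3) = 1. Collecting the sign factors: -1.
The Legendre symbol is -1, so x^2 ≡ -4047 (mod 7481) has no solution.

no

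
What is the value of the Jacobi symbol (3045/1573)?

1

(3045/1573)
  = (1472/1573)    [3045 ≡ 1472 mod 1573]
  = (23/1573)    [1573 ≡ 5 mod 8 ⇒ (2/1573)^6 = +1]
  = (1573/23)    [QR: 1573 ≡ 1 mod 4, sign kept]
  = (9/23)    [1573 ≡ 9 mod 23]
  = (23/9)    [QR: 9 ≡ 1 mod 4, sign kept]
  = (5/9)    [23 ≡ 5 mod 9]
  = (9/5)    [QR: 5 ≡ 1 mod 4, sign kept]
  = (4/5)    [9 ≡ 4 mod 5]
  = (1/5)    [5 ≡ 5 mod 8 ⇒ (2/5)^2 = +1]
  = 1    [(1/5) = 1]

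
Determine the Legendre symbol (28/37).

1

Factor out 2: 28 = 2^2·7. Since 37 ≡ 5 (mod 8), (2/37) = -1, and (2/37)^2 = +1. Now have (7/37).
37 ≡ 1 (mod 4), so quadratic reciprocity gives (7/37) = (37/7). Reduce: 37 ≡ 2 (mod 7). Now have (2/7).
Factor out 2: 2 = 2. Since 7 ≡ 7 (mod 8), (2/7) = +1. Now have (1/7).
(1/7) = 1. Collecting the sign factors: 1.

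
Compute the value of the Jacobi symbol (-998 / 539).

(-998 / 539)
  = (80 / 539)    [-998 ≡ 80 mod 539]
  = (5 / 539)    [539 ≡ 3 mod 8 ⇒ (2 / 539)^4 = +1]
  = (539 / 5)    [QR: 5 ≡ 1 mod 4, sign kept]
  = (4 / 5)    [539 ≡ 4 mod 5]
  = (1 / 5)    [5 ≡ 5 mod 8 ⇒ (2 / 5)^2 = +1]
  = 1    [(1 / 5) = 1]

1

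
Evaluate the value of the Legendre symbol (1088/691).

-1

(1088/691)
  = (397/691)    [1088 ≡ 397 mod 691]
  = (691/397)    [QR: 397 ≡ 1 mod 4, sign kept]
  = (294/397)    [691 ≡ 294 mod 397]
  = -(147/397)    [397 ≡ 5 mod 8 ⇒ (2/397) = -1]
  = -(397/147)    [QR: 397 ≡ 1 mod 4, sign kept]
  = -(103/147)    [397 ≡ 103 mod 147]
  = (147/103)    [QR: both ≡ 3 mod 4, sign flips]
  = (44/103)    [147 ≡ 44 mod 103]
  = (11/103)    [103 ≡ 7 mod 8 ⇒ (2/103)^2 = +1]
  = -(103/11)    [QR: both ≡ 3 mod 4, sign flips]
  = -(4/11)    [103 ≡ 4 mod 11]
  = -(1/11)    [11 ≡ 3 mod 8 ⇒ (2/11)^2 = +1]
  = -1    [(1/11) = 1]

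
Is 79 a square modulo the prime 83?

no

Both 79 ≡ 3 and 83 ≡ 3 (mod 4), so reciprocity gives (79/83) = -(83/79). Reduce: 83 ≡ 4 (mod 79). Now have -(4/79).
Factor out 2: 4 = 2^2. Since 79 ≡ 7 (mod 8), (2/79) = +1, and (2/79)^2 = +1. Now have -(1/79).
(1/79) = 1. Collecting the sign factors: -1.
The Legendre symbol is -1, so x^2 ≡ 79 (mod 83) has no solution.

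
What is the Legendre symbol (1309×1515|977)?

By multiplicativity, (1309·1515|977) = (1309|977)·(1515|977).
First factor (1309|977):
(1309|977)
  = (332|977)    [1309 ≡ 332 mod 977]
  = (83|977)    [977 ≡ 1 mod 8 ⇒ (2|977)^2 = +1]
  = (977|83)    [QR: 977 ≡ 1 mod 4, sign kept]
  = (64|83)    [977 ≡ 64 mod 83]
  = (1|83)    [83 ≡ 3 mod 8 ⇒ (2|83)^6 = +1]
  = 1    [(1|83) = 1]
Second factor (1515|977):
(1515|977)
  = (538|977)    [1515 ≡ 538 mod 977]
  = (269|977)    [977 ≡ 1 mod 8 ⇒ (2|977) = +1]
  = (977|269)    [QR: 269 ≡ 1 mod 4, sign kept]
  = (170|269)    [977 ≡ 170 mod 269]
  = -(85|269)    [269 ≡ 5 mod 8 ⇒ (2|269) = -1]
  = -(269|85)    [QR: 85 ≡ 1 mod 4, sign kept]
  = -(14|85)    [269 ≡ 14 mod 85]
  = (7|85)    [85 ≡ 5 mod 8 ⇒ (2|85) = -1]
  = (85|7)    [QR: 85 ≡ 1 mod 4, sign kept]
  = (1|7)    [85 ≡ 1 mod 7]
  = 1    [(1|7) = 1]
Product: (1)·(1) = 1.

1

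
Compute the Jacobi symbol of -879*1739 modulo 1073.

By multiplicativity, (-879·1739|1073) = (-879|1073)·(1739|1073).
First factor (-879|1073):
(-879|1073)
  = (879|1073)    [1073 ≡ 1 mod 4 ⇒ (-1|1073) = +1]
  = (1073|879)    [QR: 1073 ≡ 1 mod 4, sign kept]
  = (194|879)    [1073 ≡ 194 mod 879]
  = (97|879)    [879 ≡ 7 mod 8 ⇒ (2|879) = +1]
  = (879|97)    [QR: 97 ≡ 1 mod 4, sign kept]
  = (6|97)    [879 ≡ 6 mod 97]
  = (3|97)    [97 ≡ 1 mod 8 ⇒ (2|97) = +1]
  = (97|3)    [QR: 97 ≡ 1 mod 4, sign kept]
  = (1|3)    [97 ≡ 1 mod 3]
  = 1    [(1|3) = 1]
Second factor (1739|1073):
(1739|1073)
  = (666|1073)    [1739 ≡ 666 mod 1073]
  = (333|1073)    [1073 ≡ 1 mod 8 ⇒ (2|1073) = +1]
  = (1073|333)    [QR: 333 ≡ 1 mod 4, sign kept]
  = (74|333)    [1073 ≡ 74 mod 333]
  = -(37|333)    [333 ≡ 5 mod 8 ⇒ (2|333) = -1]
  = -(333|37)    [QR: 37 ≡ 1 mod 4, sign kept]
  = -(0|37)    [333 ≡ 0 mod 37]
  = 0    [numerator 0, gcd > 1]
Product: (1)·(0) = 0.

0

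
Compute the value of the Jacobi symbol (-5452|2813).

0

Pull out -1: (-5452|2813) = (-1|2813)·(5452|2813). Since 2813 ≡ 1 (mod 4), (-1|2813) = +1. Now have (5452|2813).
Reduce the numerator: 5452 ≡ 2639 (mod 2813), so (5452|2813) = (2639|2813).
2813 ≡ 1 (mod 4), so quadratic reciprocity gives (2639|2813) = (2813|2639). Reduce: 2813 ≡ 174 (mod 2639). Now have (174|2639).
Factor out 2: 174 = 2·87. Since 2639 ≡ 7 (mod 8), (2|2639) = +1. Now have (87|2639).
Both 87 ≡ 3 and 2639 ≡ 3 (mod 4), so reciprocity gives (87|2639) = -(2639|87). Reduce: 2639 ≡ 29 (mod 87). Now have -(29|87).
29 ≡ 1 (mod 4), so quadratic reciprocity gives (29|87) = (87|29). Reduce: 87 ≡ 0 (mod 29). Now have -(0|29).
The numerator is now 0 with denominator 29 > 1: the symbol is 0.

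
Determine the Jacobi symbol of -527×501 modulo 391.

0

By multiplicativity, (-527·501/391) = (-527/391)·(501/391).
First factor (-527/391):
(-527/391)
  = -(527/391)    [391 ≡ 3 mod 4 ⇒ (-1/391) = -1]
  = -(136/391)    [527 ≡ 136 mod 391]
  = -(17/391)    [391 ≡ 7 mod 8 ⇒ (2/391)^3 = +1]
  = -(391/17)    [QR: 17 ≡ 1 mod 4, sign kept]
  = -(0/17)    [391 ≡ 0 mod 17]
  = 0    [numerator 0, gcd > 1]
Second factor (501/391):
(501/391)
  = (110/391)    [501 ≡ 110 mod 391]
  = (55/391)    [391 ≡ 7 mod 8 ⇒ (2/391) = +1]
  = -(391/55)    [QR: both ≡ 3 mod 4, sign flips]
  = -(6/55)    [391 ≡ 6 mod 55]
  = -(3/55)    [55 ≡ 7 mod 8 ⇒ (2/55) = +1]
  = (55/3)    [QR: both ≡ 3 mod 4, sign flips]
  = (1/3)    [55 ≡ 1 mod 3]
  = 1    [(1/3) = 1]
Product: (0)·(1) = 0.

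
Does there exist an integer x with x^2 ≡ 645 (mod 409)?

Reduce the numerator: 645 ≡ 236 (mod 409), so (645/409) = (236/409).
Factor out 2: 236 = 2^2·59. Since 409 ≡ 1 (mod 8), (2/409) = +1, and (2/409)^2 = +1. Now have (59/409).
409 ≡ 1 (mod 4), so quadratic reciprocity gives (59/409) = (409/59). Reduce: 409 ≡ 55 (mod 59). Now have (55/59).
Both 55 ≡ 3 and 59 ≡ 3 (mod 4), so reciprocity gives (55/59) = -(59/55). Reduce: 59 ≡ 4 (mod 55). Now have -(4/55).
Factor out 2: 4 = 2^2. Since 55 ≡ 7 (mod 8), (2/55) = +1, and (2/55)^2 = +1. Now have -(1/55).
(1/55) = 1. Collecting the sign factors: -1.
(645/409) = -1, and 409 is prime, so 645 is not a quadratic residue mod 409.

no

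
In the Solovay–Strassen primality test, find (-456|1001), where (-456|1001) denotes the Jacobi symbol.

(-456|1001)
  = (456|1001)    [1001 ≡ 1 mod 4 ⇒ (-1|1001) = +1]
  = (57|1001)    [1001 ≡ 1 mod 8 ⇒ (2|1001)^3 = +1]
  = (1001|57)    [QR: 57 ≡ 1 mod 4, sign kept]
  = (32|57)    [1001 ≡ 32 mod 57]
  = (1|57)    [57 ≡ 1 mod 8 ⇒ (2|57)^5 = +1]
  = 1    [(1|57) = 1]

1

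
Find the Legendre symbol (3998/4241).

-1

(3998/4241)
  = (1999/4241)    [4241 ≡ 1 mod 8 ⇒ (2/4241) = +1]
  = (4241/1999)    [QR: 4241 ≡ 1 mod 4, sign kept]
  = (243/1999)    [4241 ≡ 243 mod 1999]
  = -(1999/243)    [QR: both ≡ 3 mod 4, sign flips]
  = -(55/243)    [1999 ≡ 55 mod 243]
  = (243/55)    [QR: both ≡ 3 mod 4, sign flips]
  = (23/55)    [243 ≡ 23 mod 55]
  = -(55/23)    [QR: both ≡ 3 mod 4, sign flips]
  = -(9/23)    [55 ≡ 9 mod 23]
  = -(23/9)    [QR: 9 ≡ 1 mod 4, sign kept]
  = -(5/9)    [23 ≡ 5 mod 9]
  = -(9/5)    [QR: 5 ≡ 1 mod 4, sign kept]
  = -(4/5)    [9 ≡ 4 mod 5]
  = -(1/5)    [5 ≡ 5 mod 8 ⇒ (2/5)^2 = +1]
  = -1    [(1/5) = 1]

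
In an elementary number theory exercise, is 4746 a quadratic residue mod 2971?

no

Reduce the numerator: 4746 ≡ 1775 (mod 2971), so (4746/2971) = (1775/2971).
Both 1775 ≡ 3 and 2971 ≡ 3 (mod 4), so reciprocity gives (1775/2971) = -(2971/1775). Reduce: 2971 ≡ 1196 (mod 1775). Now have -(1196/1775).
Factor out 2: 1196 = 2^2·299. Since 1775 ≡ 7 (mod 8), (2/1775) = +1, and (2/1775)^2 = +1. Now have -(299/1775).
Both 299 ≡ 3 and 1775 ≡ 3 (mod 4), so reciprocity gives (299/1775) = -(1775/299). Reduce: 1775 ≡ 280 (mod 299). Now have (280/299).
Factor out 2: 280 = 2^3·35. Since 299 ≡ 3 (mod 8), (2/299) = -1, and (2/299)^3 = -1. Now have -(35/299).
Both 35 ≡ 3 and 299 ≡ 3 (mod 4), so reciprocity gives (35/299) = -(299/35). Reduce: 299 ≡ 19 (mod 35). Now have (19/35).
Both 19 ≡ 3 and 35 ≡ 3 (mod 4), so reciprocity gives (19/35) = -(35/19). Reduce: 35 ≡ 16 (mod 19). Now have -(16/19).
Factor out 2: 16 = 2^4. Since 19 ≡ 3 (mod 8), (2/19) = -1, and (2/19)^4 = +1. Now have -(1/19).
(1/19) = 1. Collecting the sign factors: -1.
The Legendre symbol is -1, so x^2 ≡ 4746 (mod 2971) has no solution.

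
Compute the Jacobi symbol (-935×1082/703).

By multiplicativity, (-935·1082/703) = (-935/703)·(1082/703).
First factor (-935/703):
Pull out -1: (-935/703) = (-1/703)·(935/703). Since 703 ≡ 3 (mod 4), (-1/703) = -1. Now have -(935/703).
Reduce the numerator: 935 ≡ 232 (mod 703), so (935/703) = (232/703).
Factor out 2: 232 = 2^3·29. Since 703 ≡ 7 (mod 8), (2/703) = +1, and (2/703)^3 = +1. Now have -(29/703).
29 ≡ 1 (mod 4), so quadratic reciprocity gives (29/703) = (703/29). Reduce: 703 ≡ 7 (mod 29). Now have -(7/29).
29 ≡ 1 (mod 4), so quadratic reciprocity gives (7/29) = (29/7). Reduce: 29 ≡ 1 (mod 7). Now have -(1/7).
(1/7) = 1. Collecting the sign factors: -1.
Second factor (1082/703):
Reduce the numerator: 1082 ≡ 379 (mod 703), so (1082/703) = (379/703).
Both 379 ≡ 3 and 703 ≡ 3 (mod 4), so reciprocity gives (379/703) = -(703/379). Reduce: 703 ≡ 324 (mod 379). Now have -(324/379).
Factor out 2: 324 = 2^2·81. Since 379 ≡ 3 (mod 8), (2/379) = -1, and (2/379)^2 = +1. Now have -(81/379).
81 ≡ 1 (mod 4), so quadratic reciprocity gives (81/379) = (379/81). Reduce: 379 ≡ 55 (mod 81). Now have -(55/81).
81 ≡ 1 (mod 4), so quadratic reciprocity gives (55/81) = (81/55). Reduce: 81 ≡ 26 (mod 55). Now have -(26/55).
Factor out 2: 26 = 2·13. Since 55 ≡ 7 (mod 8), (2/55) = +1. Now have -(13/55).
13 ≡ 1 (mod 4), so quadratic reciprocity gives (13/55) = (55/13). Reduce: 55 ≡ 3 (mod 13). Now have -(3/13).
13 ≡ 1 (mod 4), so quadratic reciprocity gives (3/13) = (13/3). Reduce: 13 ≡ 1 (mod 3). Now have -(1/3).
(1/3) = 1. Collecting the sign factors: -1.
Product: (-1)·(-1) = 1.

1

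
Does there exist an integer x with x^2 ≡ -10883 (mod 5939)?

yes

Reduce the numerator: -10883 ≡ 995 (mod 5939), so (-10883/5939) = (995/5939).
Both 995 ≡ 3 and 5939 ≡ 3 (mod 4), so reciprocity gives (995/5939) = -(5939/995). Reduce: 5939 ≡ 964 (mod 995). Now have -(964/995).
Factor out 2: 964 = 2^2·241. Since 995 ≡ 3 (mod 8), (2/995) = -1, and (2/995)^2 = +1. Now have -(241/995).
241 ≡ 1 (mod 4), so quadratic reciprocity gives (241/995) = (995/241). Reduce: 995 ≡ 31 (mod 241). Now have -(31/241).
241 ≡ 1 (mod 4), so quadratic reciprocity gives (31/241) = (241/31). Reduce: 241 ≡ 24 (mod 31). Now have -(24/31).
Factor out 2: 24 = 2^3·3. Since 31 ≡ 7 (mod 8), (2/31) = +1, and (2/31)^3 = +1. Now have -(3/31).
Both 3 ≡ 3 and 31 ≡ 3 (mod 4), so reciprocity gives (3/31) = -(31/3). Reduce: 31 ≡ 1 (mod 3). Now have (1/3).
(1/3) = 1. Collecting the sign factors: 1.
The Legendre symbol is 1, so x^2 ≡ -10883 (mod 5939) has solution.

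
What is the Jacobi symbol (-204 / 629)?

0

Reduce the numerator: -204 ≡ 425 (mod 629), so (-204 / 629) = (425 / 629).
425 ≡ 1 (mod 4), so quadratic reciprocity gives (425 / 629) = (629 / 425). Reduce: 629 ≡ 204 (mod 425). Now have (204 / 425).
Factor out 2: 204 = 2^2·51. Since 425 ≡ 1 (mod 8), (2 / 425) = +1, and (2 / 425)^2 = +1. Now have (51 / 425).
425 ≡ 1 (mod 4), so quadratic reciprocity gives (51 / 425) = (425 / 51). Reduce: 425 ≡ 17 (mod 51). Now have (17 / 51).
17 ≡ 1 (mod 4), so quadratic reciprocity gives (17 / 51) = (51 / 17). Reduce: 51 ≡ 0 (mod 17). Now have (0 / 17).
The numerator is now 0 with denominator 17 > 1: the symbol is 0.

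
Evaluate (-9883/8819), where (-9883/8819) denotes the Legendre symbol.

1

Pull out -1: (-9883/8819) = (-1/8819)·(9883/8819). Since 8819 ≡ 3 (mod 4), (-1/8819) = -1. Now have -(9883/8819).
Reduce the numerator: 9883 ≡ 1064 (mod 8819), so (9883/8819) = (1064/8819).
Factor out 2: 1064 = 2^3·133. Since 8819 ≡ 3 (mod 8), (2/8819) = -1, and (2/8819)^3 = -1. Now have (133/8819).
133 ≡ 1 (mod 4), so quadratic reciprocity gives (133/8819) = (8819/133). Reduce: 8819 ≡ 41 (mod 133). Now have (41/133).
41 ≡ 1 (mod 4), so quadratic reciprocity gives (41/133) = (133/41). Reduce: 133 ≡ 10 (mod 41). Now have (10/41).
Factor out 2: 10 = 2·5. Since 41 ≡ 1 (mod 8), (2/41) = +1. Now have (5/41).
5 ≡ 1 (mod 4), so quadratic reciprocity gives (5/41) = (41/5). Reduce: 41 ≡ 1 (mod 5). Now have (1/5).
(1/5) = 1. Collecting the sign factors: 1.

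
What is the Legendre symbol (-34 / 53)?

(-34 / 53)
  = (19 / 53)    [-34 ≡ 19 mod 53]
  = (53 / 19)    [QR: 53 ≡ 1 mod 4, sign kept]
  = (15 / 19)    [53 ≡ 15 mod 19]
  = -(19 / 15)    [QR: both ≡ 3 mod 4, sign flips]
  = -(4 / 15)    [19 ≡ 4 mod 15]
  = -(1 / 15)    [15 ≡ 7 mod 8 ⇒ (2 / 15)^2 = +1]
  = -1    [(1 / 15) = 1]

-1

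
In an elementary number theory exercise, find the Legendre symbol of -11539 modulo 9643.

1

(-11539/9643)
  = (7747/9643)    [-11539 ≡ 7747 mod 9643]
  = -(9643/7747)    [QR: both ≡ 3 mod 4, sign flips]
  = -(1896/7747)    [9643 ≡ 1896 mod 7747]
  = (237/7747)    [7747 ≡ 3 mod 8 ⇒ (2/7747)^3 = -1]
  = (7747/237)    [QR: 237 ≡ 1 mod 4, sign kept]
  = (163/237)    [7747 ≡ 163 mod 237]
  = (237/163)    [QR: 237 ≡ 1 mod 4, sign kept]
  = (74/163)    [237 ≡ 74 mod 163]
  = -(37/163)    [163 ≡ 3 mod 8 ⇒ (2/163) = -1]
  = -(163/37)    [QR: 37 ≡ 1 mod 4, sign kept]
  = -(15/37)    [163 ≡ 15 mod 37]
  = -(37/15)    [QR: 37 ≡ 1 mod 4, sign kept]
  = -(7/15)    [37 ≡ 7 mod 15]
  = (15/7)    [QR: both ≡ 3 mod 4, sign flips]
  = (1/7)    [15 ≡ 1 mod 7]
  = 1    [(1/7) = 1]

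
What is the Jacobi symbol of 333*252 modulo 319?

By multiplicativity, (333·252|319) = (333|319)·(252|319).
First factor (333|319):
(333|319)
  = (14|319)    [333 ≡ 14 mod 319]
  = (7|319)    [319 ≡ 7 mod 8 ⇒ (2|319) = +1]
  = -(319|7)    [QR: both ≡ 3 mod 4, sign flips]
  = -(4|7)    [319 ≡ 4 mod 7]
  = -(1|7)    [7 ≡ 7 mod 8 ⇒ (2|7)^2 = +1]
  = -1    [(1|7) = 1]
Second factor (252|319):
(252|319)
  = (63|319)    [319 ≡ 7 mod 8 ⇒ (2|319)^2 = +1]
  = -(319|63)    [QR: both ≡ 3 mod 4, sign flips]
  = -(4|63)    [319 ≡ 4 mod 63]
  = -(1|63)    [63 ≡ 7 mod 8 ⇒ (2|63)^2 = +1]
  = -1    [(1|63) = 1]
Product: (-1)·(-1) = 1.

1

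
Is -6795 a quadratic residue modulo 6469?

yes

(-6795/6469)
  = (6795/6469)    [6469 ≡ 1 mod 4 ⇒ (-1/6469) = +1]
  = (326/6469)    [6795 ≡ 326 mod 6469]
  = -(163/6469)    [6469 ≡ 5 mod 8 ⇒ (2/6469) = -1]
  = -(6469/163)    [QR: 6469 ≡ 1 mod 4, sign kept]
  = -(112/163)    [6469 ≡ 112 mod 163]
  = -(7/163)    [163 ≡ 3 mod 8 ⇒ (2/163)^4 = +1]
  = (163/7)    [QR: both ≡ 3 mod 4, sign flips]
  = (2/7)    [163 ≡ 2 mod 7]
  = (1/7)    [7 ≡ 7 mod 8 ⇒ (2/7) = +1]
  = 1    [(1/7) = 1]
The Legendre symbol is 1, so x^2 ≡ -6795 (mod 6469) has solution.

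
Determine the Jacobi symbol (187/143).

0

Reduce the numerator: 187 ≡ 44 (mod 143), so (187/143) = (44/143).
Factor out 2: 44 = 2^2·11. Since 143 ≡ 7 (mod 8), (2/143) = +1, and (2/143)^2 = +1. Now have (11/143).
Both 11 ≡ 3 and 143 ≡ 3 (mod 4), so reciprocity gives (11/143) = -(143/11). Reduce: 143 ≡ 0 (mod 11). Now have -(0/11).
The numerator is now 0 with denominator 11 > 1: the symbol is 0.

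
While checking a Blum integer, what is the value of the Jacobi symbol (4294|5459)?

-1

Factor out 2: 4294 = 2·2147. Since 5459 ≡ 3 (mod 8), (2|5459) = -1. Now have -(2147|5459).
Both 2147 ≡ 3 and 5459 ≡ 3 (mod 4), so reciprocity gives (2147|5459) = -(5459|2147). Reduce: 5459 ≡ 1165 (mod 2147). Now have (1165|2147).
1165 ≡ 1 (mod 4), so quadratic reciprocity gives (1165|2147) = (2147|1165). Reduce: 2147 ≡ 982 (mod 1165). Now have (982|1165).
Factor out 2: 982 = 2·491. Since 1165 ≡ 5 (mod 8), (2|1165) = -1. Now have -(491|1165).
1165 ≡ 1 (mod 4), so quadratic reciprocity gives (491|1165) = (1165|491). Reduce: 1165 ≡ 183 (mod 491). Now have -(183|491).
Both 183 ≡ 3 and 491 ≡ 3 (mod 4), so reciprocity gives (183|491) = -(491|183). Reduce: 491 ≡ 125 (mod 183). Now have (125|183).
125 ≡ 1 (mod 4), so quadratic reciprocity gives (125|183) = (183|125). Reduce: 183 ≡ 58 (mod 125). Now have (58|125).
Factor out 2: 58 = 2·29. Since 125 ≡ 5 (mod 8), (2|125) = -1. Now have -(29|125).
29 ≡ 1 (mod 4), so quadratic reciprocity gives (29|125) = (125|29). Reduce: 125 ≡ 9 (mod 29). Now have -(9|29).
9 ≡ 1 (mod 4), so quadratic reciprocity gives (9|29) = (29|9). Reduce: 29 ≡ 2 (mod 9). Now have -(2|9).
Factor out 2: 2 = 2. Since 9 ≡ 1 (mod 8), (2|9) = +1. Now have -(1|9).
(1|9) = 1. Collecting the sign factors: -1.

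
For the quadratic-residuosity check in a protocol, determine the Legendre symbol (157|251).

-1

(157|251)
  = (251|157)    [QR: 157 ≡ 1 mod 4, sign kept]
  = (94|157)    [251 ≡ 94 mod 157]
  = -(47|157)    [157 ≡ 5 mod 8 ⇒ (2|157) = -1]
  = -(157|47)    [QR: 157 ≡ 1 mod 4, sign kept]
  = -(16|47)    [157 ≡ 16 mod 47]
  = -(1|47)    [47 ≡ 7 mod 8 ⇒ (2|47)^4 = +1]
  = -1    [(1|47) = 1]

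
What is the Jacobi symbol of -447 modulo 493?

Pull out -1: (-447/493) = (-1/493)·(447/493). Since 493 ≡ 1 (mod 4), (-1/493) = +1. Now have (447/493).
493 ≡ 1 (mod 4), so quadratic reciprocity gives (447/493) = (493/447). Reduce: 493 ≡ 46 (mod 447). Now have (46/447).
Factor out 2: 46 = 2·23. Since 447 ≡ 7 (mod 8), (2/447) = +1. Now have (23/447).
Both 23 ≡ 3 and 447 ≡ 3 (mod 4), so reciprocity gives (23/447) = -(447/23). Reduce: 447 ≡ 10 (mod 23). Now have -(10/23).
Factor out 2: 10 = 2·5. Since 23 ≡ 7 (mod 8), (2/23) = +1. Now have -(5/23).
5 ≡ 1 (mod 4), so quadratic reciprocity gives (5/23) = (23/5). Reduce: 23 ≡ 3 (mod 5). Now have -(3/5).
5 ≡ 1 (mod 4), so quadratic reciprocity gives (3/5) = (5/3). Reduce: 5 ≡ 2 (mod 3). Now have -(2/3).
Factor out 2: 2 = 2. Since 3 ≡ 3 (mod 8), (2/3) = -1. Now have (1/3).
(1/3) = 1. Collecting the sign factors: 1.

1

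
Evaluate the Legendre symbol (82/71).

Reduce the numerator: 82 ≡ 11 (mod 71), so (82/71) = (11/71).
Both 11 ≡ 3 and 71 ≡ 3 (mod 4), so reciprocity gives (11/71) = -(71/11). Reduce: 71 ≡ 5 (mod 11). Now have -(5/11).
5 ≡ 1 (mod 4), so quadratic reciprocity gives (5/11) = (11/5). Reduce: 11 ≡ 1 (mod 5). Now have -(1/5).
(1/5) = 1. Collecting the sign factors: -1.

-1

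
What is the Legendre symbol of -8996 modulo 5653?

Reduce the numerator: -8996 ≡ 2310 (mod 5653), so (-8996|5653) = (2310|5653).
Factor out 2: 2310 = 2·1155. Since 5653 ≡ 5 (mod 8), (2|5653) = -1. Now have -(1155|5653).
5653 ≡ 1 (mod 4), so quadratic reciprocity gives (1155|5653) = (5653|1155). Reduce: 5653 ≡ 1033 (mod 1155). Now have -(1033|1155).
1033 ≡ 1 (mod 4), so quadratic reciprocity gives (1033|1155) = (1155|1033). Reduce: 1155 ≡ 122 (mod 1033). Now have -(122|1033).
Factor out 2: 122 = 2·61. Since 1033 ≡ 1 (mod 8), (2|1033) = +1. Now have -(61|1033).
61 ≡ 1 (mod 4), so quadratic reciprocity gives (61|1033) = (1033|61). Reduce: 1033 ≡ 57 (mod 61). Now have -(57|61).
57 ≡ 1 (mod 4), so quadratic reciprocity gives (57|61) = (61|57). Reduce: 61 ≡ 4 (mod 57). Now have -(4|57).
Factor out 2: 4 = 2^2. Since 57 ≡ 1 (mod 8), (2|57) = +1, and (2|57)^2 = +1. Now have -(1|57).
(1|57) = 1. Collecting the sign factors: -1.

-1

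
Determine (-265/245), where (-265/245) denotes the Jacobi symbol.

(-265/245)
  = (265/245)    [245 ≡ 1 mod 4 ⇒ (-1/245) = +1]
  = (20/245)    [265 ≡ 20 mod 245]
  = (5/245)    [245 ≡ 5 mod 8 ⇒ (2/245)^2 = +1]
  = (245/5)    [QR: 5 ≡ 1 mod 4, sign kept]
  = (0/5)    [245 ≡ 0 mod 5]
  = 0    [numerator 0, gcd > 1]

0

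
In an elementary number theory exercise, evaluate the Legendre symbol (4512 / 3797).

Reduce the numerator: 4512 ≡ 715 (mod 3797), so (4512 / 3797) = (715 / 3797).
3797 ≡ 1 (mod 4), so quadratic reciprocity gives (715 / 3797) = (3797 / 715). Reduce: 3797 ≡ 222 (mod 715). Now have (222 / 715).
Factor out 2: 222 = 2·111. Since 715 ≡ 3 (mod 8), (2 / 715) = -1. Now have -(111 / 715).
Both 111 ≡ 3 and 715 ≡ 3 (mod 4), so reciprocity gives (111 / 715) = -(715 / 111). Reduce: 715 ≡ 49 (mod 111). Now have (49 / 111).
49 ≡ 1 (mod 4), so quadratic reciprocity gives (49 / 111) = (111 / 49). Reduce: 111 ≡ 13 (mod 49). Now have (13 / 49).
13 ≡ 1 (mod 4), so quadratic reciprocity gives (13 / 49) = (49 / 13). Reduce: 49 ≡ 10 (mod 13). Now have (10 / 13).
Factor out 2: 10 = 2·5. Since 13 ≡ 5 (mod 8), (2 / 13) = -1. Now have -(5 / 13).
5 ≡ 1 (mod 4), so quadratic reciprocity gives (5 / 13) = (13 / 5). Reduce: 13 ≡ 3 (mod 5). Now have -(3 / 5).
5 ≡ 1 (mod 4), so quadratic reciprocity gives (3 / 5) = (5 / 3). Reduce: 5 ≡ 2 (mod 3). Now have -(2 / 3).
Factor out 2: 2 = 2. Since 3 ≡ 3 (mod 8), (2 / 3) = -1. Now have (1 / 3).
(1 / 3) = 1. Collecting the sign factors: 1.

1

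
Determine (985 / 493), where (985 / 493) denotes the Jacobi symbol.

Reduce the numerator: 985 ≡ 492 (mod 493), so (985 / 493) = (492 / 493).
Factor out 2: 492 = 2^2·123. Since 493 ≡ 5 (mod 8), (2 / 493) = -1, and (2 / 493)^2 = +1. Now have (123 / 493).
493 ≡ 1 (mod 4), so quadratic reciprocity gives (123 / 493) = (493 / 123). Reduce: 493 ≡ 1 (mod 123). Now have (1 / 123).
(1 / 123) = 1. Collecting the sign factors: 1.

1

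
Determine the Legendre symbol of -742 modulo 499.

Reduce the numerator: -742 ≡ 256 (mod 499), so (-742 / 499) = (256 / 499).
Factor out 2: 256 = 2^8. Since 499 ≡ 3 (mod 8), (2 / 499) = -1, and (2 / 499)^8 = +1. Now have (1 / 499).
(1 / 499) = 1. Collecting the sign factors: 1.

1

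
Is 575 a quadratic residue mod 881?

no

(575/881)
  = (881/575)    [QR: 881 ≡ 1 mod 4, sign kept]
  = (306/575)    [881 ≡ 306 mod 575]
  = (153/575)    [575 ≡ 7 mod 8 ⇒ (2/575) = +1]
  = (575/153)    [QR: 153 ≡ 1 mod 4, sign kept]
  = (116/153)    [575 ≡ 116 mod 153]
  = (29/153)    [153 ≡ 1 mod 8 ⇒ (2/153)^2 = +1]
  = (153/29)    [QR: 29 ≡ 1 mod 4, sign kept]
  = (8/29)    [153 ≡ 8 mod 29]
  = -(1/29)    [29 ≡ 5 mod 8 ⇒ (2/29)^3 = -1]
  = -1    [(1/29) = 1]
The Legendre symbol is -1, so x^2 ≡ 575 (mod 881) has no solution.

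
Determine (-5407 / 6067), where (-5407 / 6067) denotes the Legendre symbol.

Pull out -1: (-5407 / 6067) = (-1 / 6067)·(5407 / 6067). Since 6067 ≡ 3 (mod 4), (-1 / 6067) = -1. Now have -(5407 / 6067).
Both 5407 ≡ 3 and 6067 ≡ 3 (mod 4), so reciprocity gives (5407 / 6067) = -(6067 / 5407). Reduce: 6067 ≡ 660 (mod 5407). Now have (660 / 5407).
Factor out 2: 660 = 2^2·165. Since 5407 ≡ 7 (mod 8), (2 / 5407) = +1, and (2 / 5407)^2 = +1. Now have (165 / 5407).
165 ≡ 1 (mod 4), so quadratic reciprocity gives (165 / 5407) = (5407 / 165). Reduce: 5407 ≡ 127 (mod 165). Now have (127 / 165).
165 ≡ 1 (mod 4), so quadratic reciprocity gives (127 / 165) = (165 / 127). Reduce: 165 ≡ 38 (mod 127). Now have (38 / 127).
Factor out 2: 38 = 2·19. Since 127 ≡ 7 (mod 8), (2 / 127) = +1. Now have (19 / 127).
Both 19 ≡ 3 and 127 ≡ 3 (mod 4), so reciprocity gives (19 / 127) = -(127 / 19). Reduce: 127 ≡ 13 (mod 19). Now have -(13 / 19).
13 ≡ 1 (mod 4), so quadratic reciprocity gives (13 / 19) = (19 / 13). Reduce: 19 ≡ 6 (mod 13). Now have -(6 / 13).
Factor out 2: 6 = 2·3. Since 13 ≡ 5 (mod 8), (2 / 13) = -1. Now have (3 / 13).
13 ≡ 1 (mod 4), so quadratic reciprocity gives (3 / 13) = (13 / 3). Reduce: 13 ≡ 1 (mod 3). Now have (1 / 3).
(1 / 3) = 1. Collecting the sign factors: 1.

1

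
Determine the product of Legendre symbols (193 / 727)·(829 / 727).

By multiplicativity, (193·829 / 727) = (193 / 727)·(829 / 727).
First factor (193 / 727):
(193 / 727)
  = (727 / 193)    [QR: 193 ≡ 1 mod 4, sign kept]
  = (148 / 193)    [727 ≡ 148 mod 193]
  = (37 / 193)    [193 ≡ 1 mod 8 ⇒ (2 / 193)^2 = +1]
  = (193 / 37)    [QR: 37 ≡ 1 mod 4, sign kept]
  = (8 / 37)    [193 ≡ 8 mod 37]
  = -(1 / 37)    [37 ≡ 5 mod 8 ⇒ (2 / 37)^3 = -1]
  = -1    [(1 / 37) = 1]
Second factor (829 / 727):
(829 / 727)
  = (102 / 727)    [829 ≡ 102 mod 727]
  = (51 / 727)    [727 ≡ 7 mod 8 ⇒ (2 / 727) = +1]
  = -(727 / 51)    [QR: both ≡ 3 mod 4, sign flips]
  = -(13 / 51)    [727 ≡ 13 mod 51]
  = -(51 / 13)    [QR: 13 ≡ 1 mod 4, sign kept]
  = -(12 / 13)    [51 ≡ 12 mod 13]
  = -(3 / 13)    [13 ≡ 5 mod 8 ⇒ (2 / 13)^2 = +1]
  = -(13 / 3)    [QR: 13 ≡ 1 mod 4, sign kept]
  = -(1 / 3)    [13 ≡ 1 mod 3]
  = -1    [(1 / 3) = 1]
Product: (-1)·(-1) = 1.

1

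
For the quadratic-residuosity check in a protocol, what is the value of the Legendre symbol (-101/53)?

-1

(-101/53)
  = (101/53)    [53 ≡ 1 mod 4 ⇒ (-1/53) = +1]
  = (48/53)    [101 ≡ 48 mod 53]
  = (3/53)    [53 ≡ 5 mod 8 ⇒ (2/53)^4 = +1]
  = (53/3)    [QR: 53 ≡ 1 mod 4, sign kept]
  = (2/3)    [53 ≡ 2 mod 3]
  = -(1/3)    [3 ≡ 3 mod 8 ⇒ (2/3) = -1]
  = -1    [(1/3) = 1]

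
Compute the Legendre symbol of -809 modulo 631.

-1

Pull out -1: (-809 / 631) = (-1 / 631)·(809 / 631). Since 631 ≡ 3 (mod 4), (-1 / 631) = -1. Now have -(809 / 631).
Reduce the numerator: 809 ≡ 178 (mod 631), so (809 / 631) = (178 / 631).
Factor out 2: 178 = 2·89. Since 631 ≡ 7 (mod 8), (2 / 631) = +1. Now have -(89 / 631).
89 ≡ 1 (mod 4), so quadratic reciprocity gives (89 / 631) = (631 / 89). Reduce: 631 ≡ 8 (mod 89). Now have -(8 / 89).
Factor out 2: 8 = 2^3. Since 89 ≡ 1 (mod 8), (2 / 89) = +1, and (2 / 89)^3 = +1. Now have -(1 / 89).
(1 / 89) = 1. Collecting the sign factors: -1.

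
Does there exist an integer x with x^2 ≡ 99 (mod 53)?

yes

(99|53)
  = (46|53)    [99 ≡ 46 mod 53]
  = -(23|53)    [53 ≡ 5 mod 8 ⇒ (2|53) = -1]
  = -(53|23)    [QR: 53 ≡ 1 mod 4, sign kept]
  = -(7|23)    [53 ≡ 7 mod 23]
  = (23|7)    [QR: both ≡ 3 mod 4, sign flips]
  = (2|7)    [23 ≡ 2 mod 7]
  = (1|7)    [7 ≡ 7 mod 8 ⇒ (2|7) = +1]
  = 1    [(1|7) = 1]
(99|53) = 1, and 53 is prime, so 99 is a quadratic residue mod 53.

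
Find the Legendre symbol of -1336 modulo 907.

-1

Reduce the numerator: -1336 ≡ 478 (mod 907), so (-1336 / 907) = (478 / 907).
Factor out 2: 478 = 2·239. Since 907 ≡ 3 (mod 8), (2 / 907) = -1. Now have -(239 / 907).
Both 239 ≡ 3 and 907 ≡ 3 (mod 4), so reciprocity gives (239 / 907) = -(907 / 239). Reduce: 907 ≡ 190 (mod 239). Now have (190 / 239).
Factor out 2: 190 = 2·95. Since 239 ≡ 7 (mod 8), (2 / 239) = +1. Now have (95 / 239).
Both 95 ≡ 3 and 239 ≡ 3 (mod 4), so reciprocity gives (95 / 239) = -(239 / 95). Reduce: 239 ≡ 49 (mod 95). Now have -(49 / 95).
49 ≡ 1 (mod 4), so quadratic reciprocity gives (49 / 95) = (95 / 49). Reduce: 95 ≡ 46 (mod 49). Now have -(46 / 49).
Factor out 2: 46 = 2·23. Since 49 ≡ 1 (mod 8), (2 / 49) = +1. Now have -(23 / 49).
49 ≡ 1 (mod 4), so quadratic reciprocity gives (23 / 49) = (49 / 23). Reduce: 49 ≡ 3 (mod 23). Now have -(3 / 23).
Both 3 ≡ 3 and 23 ≡ 3 (mod 4), so reciprocity gives (3 / 23) = -(23 / 3). Reduce: 23 ≡ 2 (mod 3). Now have (2 / 3).
Factor out 2: 2 = 2. Since 3 ≡ 3 (mod 8), (2 / 3) = -1. Now have -(1 / 3).
(1 / 3) = 1. Collecting the sign factors: -1.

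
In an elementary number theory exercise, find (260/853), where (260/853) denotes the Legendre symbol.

Factor out 2: 260 = 2^2·65. Since 853 ≡ 5 (mod 8), (2/853) = -1, and (2/853)^2 = +1. Now have (65/853).
65 ≡ 1 (mod 4), so quadratic reciprocity gives (65/853) = (853/65). Reduce: 853 ≡ 8 (mod 65). Now have (8/65).
Factor out 2: 8 = 2^3. Since 65 ≡ 1 (mod 8), (2/65) = +1, and (2/65)^3 = +1. Now have (1/65).
(1/65) = 1. Collecting the sign factors: 1.

1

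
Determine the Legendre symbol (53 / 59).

1

53 ≡ 1 (mod 4), so quadratic reciprocity gives (53 / 59) = (59 / 53). Reduce: 59 ≡ 6 (mod 53). Now have (6 / 53).
Factor out 2: 6 = 2·3. Since 53 ≡ 5 (mod 8), (2 / 53) = -1. Now have -(3 / 53).
53 ≡ 1 (mod 4), so quadratic reciprocity gives (3 / 53) = (53 / 3). Reduce: 53 ≡ 2 (mod 3). Now have -(2 / 3).
Factor out 2: 2 = 2. Since 3 ≡ 3 (mod 8), (2 / 3) = -1. Now have (1 / 3).
(1 / 3) = 1. Collecting the sign factors: 1.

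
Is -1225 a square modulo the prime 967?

(-1225/967)
  = (709/967)    [-1225 ≡ 709 mod 967]
  = (967/709)    [QR: 709 ≡ 1 mod 4, sign kept]
  = (258/709)    [967 ≡ 258 mod 709]
  = -(129/709)    [709 ≡ 5 mod 8 ⇒ (2/709) = -1]
  = -(709/129)    [QR: 129 ≡ 1 mod 4, sign kept]
  = -(64/129)    [709 ≡ 64 mod 129]
  = -(1/129)    [129 ≡ 1 mod 8 ⇒ (2/129)^6 = +1]
  = -1    [(1/129) = 1]
The Legendre symbol is -1, so x^2 ≡ -1225 (mod 967) has no solution.

no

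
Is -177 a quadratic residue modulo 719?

no

(-177/719)
  = -(177/719)    [719 ≡ 3 mod 4 ⇒ (-1/719) = -1]
  = -(719/177)    [QR: 177 ≡ 1 mod 4, sign kept]
  = -(11/177)    [719 ≡ 11 mod 177]
  = -(177/11)    [QR: 177 ≡ 1 mod 4, sign kept]
  = -(1/11)    [177 ≡ 1 mod 11]
  = -1    [(1/11) = 1]
The Legendre symbol is -1, so x^2 ≡ -177 (mod 719) has no solution.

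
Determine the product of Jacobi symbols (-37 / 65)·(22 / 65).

By multiplicativity, (-37·22 / 65) = (-37 / 65)·(22 / 65).
First factor (-37 / 65):
(-37 / 65)
  = (28 / 65)    [-37 ≡ 28 mod 65]
  = (7 / 65)    [65 ≡ 1 mod 8 ⇒ (2 / 65)^2 = +1]
  = (65 / 7)    [QR: 65 ≡ 1 mod 4, sign kept]
  = (2 / 7)    [65 ≡ 2 mod 7]
  = (1 / 7)    [7 ≡ 7 mod 8 ⇒ (2 / 7) = +1]
  = 1    [(1 / 7) = 1]
Second factor (22 / 65):
(22 / 65)
  = (11 / 65)    [65 ≡ 1 mod 8 ⇒ (2 / 65) = +1]
  = (65 / 11)    [QR: 65 ≡ 1 mod 4, sign kept]
  = (10 / 11)    [65 ≡ 10 mod 11]
  = -(5 / 11)    [11 ≡ 3 mod 8 ⇒ (2 / 11) = -1]
  = -(11 / 5)    [QR: 5 ≡ 1 mod 4, sign kept]
  = -(1 / 5)    [11 ≡ 1 mod 5]
  = -1    [(1 / 5) = 1]
Product: (1)·(-1) = -1.

-1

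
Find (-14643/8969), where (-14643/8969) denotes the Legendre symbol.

Pull out -1: (-14643/8969) = (-1/8969)·(14643/8969). Since 8969 ≡ 1 (mod 4), (-1/8969) = +1. Now have (14643/8969).
Reduce the numerator: 14643 ≡ 5674 (mod 8969), so (14643/8969) = (5674/8969).
Factor out 2: 5674 = 2·2837. Since 8969 ≡ 1 (mod 8), (2/8969) = +1. Now have (2837/8969).
2837 ≡ 1 (mod 4), so quadratic reciprocity gives (2837/8969) = (8969/2837). Reduce: 8969 ≡ 458 (mod 2837). Now have (458/2837).
Factor out 2: 458 = 2·229. Since 2837 ≡ 5 (mod 8), (2/2837) = -1. Now have -(229/2837).
229 ≡ 1 (mod 4), so quadratic reciprocity gives (229/2837) = (2837/229). Reduce: 2837 ≡ 89 (mod 229). Now have -(89/229).
89 ≡ 1 (mod 4), so quadratic reciprocity gives (89/229) = (229/89). Reduce: 229 ≡ 51 (mod 89). Now have -(51/89).
89 ≡ 1 (mod 4), so quadratic reciprocity gives (51/89) = (89/51). Reduce: 89 ≡ 38 (mod 51). Now have -(38/51).
Factor out 2: 38 = 2·19. Since 51 ≡ 3 (mod 8), (2/51) = -1. Now have (19/51).
Both 19 ≡ 3 and 51 ≡ 3 (mod 4), so reciprocity gives (19/51) = -(51/19). Reduce: 51 ≡ 13 (mod 19). Now have -(13/19).
13 ≡ 1 (mod 4), so quadratic reciprocity gives (13/19) = (19/13). Reduce: 19 ≡ 6 (mod 13). Now have -(6/13).
Factor out 2: 6 = 2·3. Since 13 ≡ 5 (mod 8), (2/13) = -1. Now have (3/13).
13 ≡ 1 (mod 4), so quadratic reciprocity gives (3/13) = (13/3). Reduce: 13 ≡ 1 (mod 3). Now have (1/3).
(1/3) = 1. Collecting the sign factors: 1.

1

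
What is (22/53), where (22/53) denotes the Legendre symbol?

-1

Factor out 2: 22 = 2·11. Since 53 ≡ 5 (mod 8), (2/53) = -1. Now have -(11/53).
53 ≡ 1 (mod 4), so quadratic reciprocity gives (11/53) = (53/11). Reduce: 53 ≡ 9 (mod 11). Now have -(9/11).
9 ≡ 1 (mod 4), so quadratic reciprocity gives (9/11) = (11/9). Reduce: 11 ≡ 2 (mod 9). Now have -(2/9).
Factor out 2: 2 = 2. Since 9 ≡ 1 (mod 8), (2/9) = +1. Now have -(1/9).
(1/9) = 1. Collecting the sign factors: -1.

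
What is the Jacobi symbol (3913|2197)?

0

Reduce the numerator: 3913 ≡ 1716 (mod 2197), so (3913|2197) = (1716|2197).
Factor out 2: 1716 = 2^2·429. Since 2197 ≡ 5 (mod 8), (2|2197) = -1, and (2|2197)^2 = +1. Now have (429|2197).
429 ≡ 1 (mod 4), so quadratic reciprocity gives (429|2197) = (2197|429). Reduce: 2197 ≡ 52 (mod 429). Now have (52|429).
Factor out 2: 52 = 2^2·13. Since 429 ≡ 5 (mod 8), (2|429) = -1, and (2|429)^2 = +1. Now have (13|429).
13 ≡ 1 (mod 4), so quadratic reciprocity gives (13|429) = (429|13). Reduce: 429 ≡ 0 (mod 13). Now have (0|13).
The numerator is now 0 with denominator 13 > 1: the symbol is 0.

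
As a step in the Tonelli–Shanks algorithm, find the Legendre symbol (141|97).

1

Reduce the numerator: 141 ≡ 44 (mod 97), so (141|97) = (44|97).
Factor out 2: 44 = 2^2·11. Since 97 ≡ 1 (mod 8), (2|97) = +1, and (2|97)^2 = +1. Now have (11|97).
97 ≡ 1 (mod 4), so quadratic reciprocity gives (11|97) = (97|11). Reduce: 97 ≡ 9 (mod 11). Now have (9|11).
9 ≡ 1 (mod 4), so quadratic reciprocity gives (9|11) = (11|9). Reduce: 11 ≡ 2 (mod 9). Now have (2|9).
Factor out 2: 2 = 2. Since 9 ≡ 1 (mod 8), (2|9) = +1. Now have (1|9).
(1|9) = 1. Collecting the sign factors: 1.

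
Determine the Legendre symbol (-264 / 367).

Reduce the numerator: -264 ≡ 103 (mod 367), so (-264 / 367) = (103 / 367).
Both 103 ≡ 3 and 367 ≡ 3 (mod 4), so reciprocity gives (103 / 367) = -(367 / 103). Reduce: 367 ≡ 58 (mod 103). Now have -(58 / 103).
Factor out 2: 58 = 2·29. Since 103 ≡ 7 (mod 8), (2 / 103) = +1. Now have -(29 / 103).
29 ≡ 1 (mod 4), so quadratic reciprocity gives (29 / 103) = (103 / 29). Reduce: 103 ≡ 16 (mod 29). Now have -(16 / 29).
Factor out 2: 16 = 2^4. Since 29 ≡ 5 (mod 8), (2 / 29) = -1, and (2 / 29)^4 = +1. Now have -(1 / 29).
(1 / 29) = 1. Collecting the sign factors: -1.

-1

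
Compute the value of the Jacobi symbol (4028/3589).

(4028/3589)
  = (439/3589)    [4028 ≡ 439 mod 3589]
  = (3589/439)    [QR: 3589 ≡ 1 mod 4, sign kept]
  = (77/439)    [3589 ≡ 77 mod 439]
  = (439/77)    [QR: 77 ≡ 1 mod 4, sign kept]
  = (54/77)    [439 ≡ 54 mod 77]
  = -(27/77)    [77 ≡ 5 mod 8 ⇒ (2/77) = -1]
  = -(77/27)    [QR: 77 ≡ 1 mod 4, sign kept]
  = -(23/27)    [77 ≡ 23 mod 27]
  = (27/23)    [QR: both ≡ 3 mod 4, sign flips]
  = (4/23)    [27 ≡ 4 mod 23]
  = (1/23)    [23 ≡ 7 mod 8 ⇒ (2/23)^2 = +1]
  = 1    [(1/23) = 1]

1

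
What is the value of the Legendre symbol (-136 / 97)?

Reduce the numerator: -136 ≡ 58 (mod 97), so (-136 / 97) = (58 / 97).
Factor out 2: 58 = 2·29. Since 97 ≡ 1 (mod 8), (2 / 97) = +1. Now have (29 / 97).
29 ≡ 1 (mod 4), so quadratic reciprocity gives (29 / 97) = (97 / 29). Reduce: 97 ≡ 10 (mod 29). Now have (10 / 29).
Factor out 2: 10 = 2·5. Since 29 ≡ 5 (mod 8), (2 / 29) = -1. Now have -(5 / 29).
5 ≡ 1 (mod 4), so quadratic reciprocity gives (5 / 29) = (29 / 5). Reduce: 29 ≡ 4 (mod 5). Now have -(4 / 5).
Factor out 2: 4 = 2^2. Since 5 ≡ 5 (mod 8), (2 / 5) = -1, and (2 / 5)^2 = +1. Now have -(1 / 5).
(1 / 5) = 1. Collecting the sign factors: -1.

-1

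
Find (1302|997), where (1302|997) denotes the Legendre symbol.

1

Reduce the numerator: 1302 ≡ 305 (mod 997), so (1302|997) = (305|997).
305 ≡ 1 (mod 4), so quadratic reciprocity gives (305|997) = (997|305). Reduce: 997 ≡ 82 (mod 305). Now have (82|305).
Factor out 2: 82 = 2·41. Since 305 ≡ 1 (mod 8), (2|305) = +1. Now have (41|305).
41 ≡ 1 (mod 4), so quadratic reciprocity gives (41|305) = (305|41). Reduce: 305 ≡ 18 (mod 41). Now have (18|41).
Factor out 2: 18 = 2·9. Since 41 ≡ 1 (mod 8), (2|41) = +1. Now have (9|41).
9 ≡ 1 (mod 4), so quadratic reciprocity gives (9|41) = (41|9). Reduce: 41 ≡ 5 (mod 9). Now have (5|9).
5 ≡ 1 (mod 4), so quadratic reciprocity gives (5|9) = (9|5). Reduce: 9 ≡ 4 (mod 5). Now have (4|5).
Factor out 2: 4 = 2^2. Since 5 ≡ 5 (mod 8), (2|5) = -1, and (2|5)^2 = +1. Now have (1|5).
(1|5) = 1. Collecting the sign factors: 1.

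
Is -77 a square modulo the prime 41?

yes

Pull out -1: (-77/41) = (-1/41)·(77/41). Since 41 ≡ 1 (mod 4), (-1/41) = +1. Now have (77/41).
Reduce the numerator: 77 ≡ 36 (mod 41), so (77/41) = (36/41).
Factor out 2: 36 = 2^2·9. Since 41 ≡ 1 (mod 8), (2/41) = +1, and (2/41)^2 = +1. Now have (9/41).
9 ≡ 1 (mod 4), so quadratic reciprocity gives (9/41) = (41/9). Reduce: 41 ≡ 5 (mod 9). Now have (5/9).
5 ≡ 1 (mod 4), so quadratic reciprocity gives (5/9) = (9/5). Reduce: 9 ≡ 4 (mod 5). Now have (4/5).
Factor out 2: 4 = 2^2. Since 5 ≡ 5 (mod 8), (2/5) = -1, and (2/5)^2 = +1. Now have (1/5).
(1/5) = 1. Collecting the sign factors: 1.
The Legendre symbol is 1, so x^2 ≡ -77 (mod 41) has solution.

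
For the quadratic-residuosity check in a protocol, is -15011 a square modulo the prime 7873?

no

Reduce the numerator: -15011 ≡ 735 (mod 7873), so (-15011|7873) = (735|7873).
7873 ≡ 1 (mod 4), so quadratic reciprocity gives (735|7873) = (7873|735). Reduce: 7873 ≡ 523 (mod 735). Now have (523|735).
Both 523 ≡ 3 and 735 ≡ 3 (mod 4), so reciprocity gives (523|735) = -(735|523). Reduce: 735 ≡ 212 (mod 523). Now have -(212|523).
Factor out 2: 212 = 2^2·53. Since 523 ≡ 3 (mod 8), (2|523) = -1, and (2|523)^2 = +1. Now have -(53|523).
53 ≡ 1 (mod 4), so quadratic reciprocity gives (53|523) = (523|53). Reduce: 523 ≡ 46 (mod 53). Now have -(46|53).
Factor out 2: 46 = 2·23. Since 53 ≡ 5 (mod 8), (2|53) = -1. Now have (23|53).
53 ≡ 1 (mod 4), so quadratic reciprocity gives (23|53) = (53|23). Reduce: 53 ≡ 7 (mod 23). Now have (7|23).
Both 7 ≡ 3 and 23 ≡ 3 (mod 4), so reciprocity gives (7|23) = -(23|7). Reduce: 23 ≡ 2 (mod 7). Now have -(2|7).
Factor out 2: 2 = 2. Since 7 ≡ 7 (mod 8), (2|7) = +1. Now have -(1|7).
(1|7) = 1. Collecting the sign factors: -1.
(-15011|7873) = -1, and 7873 is prime, so -15011 is not a quadratic residue mod 7873.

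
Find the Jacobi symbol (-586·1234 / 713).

By multiplicativity, (-586·1234 / 713) = (-586 / 713)·(1234 / 713).
First factor (-586 / 713):
(-586 / 713)
  = (586 / 713)    [713 ≡ 1 mod 4 ⇒ (-1 / 713) = +1]
  = (293 / 713)    [713 ≡ 1 mod 8 ⇒ (2 / 713) = +1]
  = (713 / 293)    [QR: 293 ≡ 1 mod 4, sign kept]
  = (127 / 293)    [713 ≡ 127 mod 293]
  = (293 / 127)    [QR: 293 ≡ 1 mod 4, sign kept]
  = (39 / 127)    [293 ≡ 39 mod 127]
  = -(127 / 39)    [QR: both ≡ 3 mod 4, sign flips]
  = -(10 / 39)    [127 ≡ 10 mod 39]
  = -(5 / 39)    [39 ≡ 7 mod 8 ⇒ (2 / 39) = +1]
  = -(39 / 5)    [QR: 5 ≡ 1 mod 4, sign kept]
  = -(4 / 5)    [39 ≡ 4 mod 5]
  = -(1 / 5)    [5 ≡ 5 mod 8 ⇒ (2 / 5)^2 = +1]
  = -1    [(1 / 5) = 1]
Second factor (1234 / 713):
(1234 / 713)
  = (521 / 713)    [1234 ≡ 521 mod 713]
  = (713 / 521)    [QR: 521 ≡ 1 mod 4, sign kept]
  = (192 / 521)    [713 ≡ 192 mod 521]
  = (3 / 521)    [521 ≡ 1 mod 8 ⇒ (2 / 521)^6 = +1]
  = (521 / 3)    [QR: 521 ≡ 1 mod 4, sign kept]
  = (2 / 3)    [521 ≡ 2 mod 3]
  = -(1 / 3)    [3 ≡ 3 mod 8 ⇒ (2 / 3) = -1]
  = -1    [(1 / 3) = 1]
Product: (-1)·(-1) = 1.

1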